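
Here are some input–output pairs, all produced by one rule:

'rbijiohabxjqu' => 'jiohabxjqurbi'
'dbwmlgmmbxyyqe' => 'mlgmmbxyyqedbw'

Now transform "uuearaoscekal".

Looking at the pairs, the operation is to move the first 3 characters to the end (rotate left by 3).
Doing the same to "uuearaoscekal": "araoscekaluue".

araoscekaluue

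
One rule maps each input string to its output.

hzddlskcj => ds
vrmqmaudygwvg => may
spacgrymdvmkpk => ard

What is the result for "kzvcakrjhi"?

Each output is the input with this applied: keep one character in every 3, starting at position 3 (positions 3rd, 6th, 9th, ...), then delete the last character.
On "kzvcakrjhi": the first step gives "vkh", and the second then gives "vk".

vk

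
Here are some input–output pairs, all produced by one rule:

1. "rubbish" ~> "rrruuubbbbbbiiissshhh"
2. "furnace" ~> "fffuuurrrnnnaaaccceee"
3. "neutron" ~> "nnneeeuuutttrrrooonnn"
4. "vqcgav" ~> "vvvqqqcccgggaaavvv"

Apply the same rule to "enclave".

The transformation: repeat every character 3 times.
So "enclave" becomes "eeennnccclllaaavvveee".

eeennnccclllaaavvveee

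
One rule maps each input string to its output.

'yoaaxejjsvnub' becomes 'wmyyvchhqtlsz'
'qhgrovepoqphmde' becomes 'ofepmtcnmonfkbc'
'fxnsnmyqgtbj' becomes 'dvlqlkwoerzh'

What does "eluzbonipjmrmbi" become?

What's happening: shift every letter 2 places backward in the alphabet (wrapping around).
On "eluzbonipjmrmbi" that produces "cjsxzmlgnhkpkzg".

cjsxzmlgnhkpkzg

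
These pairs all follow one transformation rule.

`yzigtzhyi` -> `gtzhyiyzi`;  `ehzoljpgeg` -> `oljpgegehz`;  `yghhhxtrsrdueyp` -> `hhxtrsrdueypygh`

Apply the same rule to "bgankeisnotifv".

What's happening: move the first 3 characters to the end (rotate left by 3).
So "bgankeisnotifv" becomes "nkeisnotifvbga".

nkeisnotifvbga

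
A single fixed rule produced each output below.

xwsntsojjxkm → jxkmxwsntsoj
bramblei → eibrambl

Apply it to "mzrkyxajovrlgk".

The pattern: move the first 2 characters to the end (rotate left by 2), then swap the front and back halves of the string.
For "mzrkyxajovrlgk", step one produces "rkyxajovrlgkmz"; step two turns that into "vrlgkmzrkyxajo".

vrlgkmzrkyxajo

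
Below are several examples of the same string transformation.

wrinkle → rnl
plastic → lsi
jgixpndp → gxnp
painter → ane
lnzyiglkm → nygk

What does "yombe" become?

The transformation: keep every other character starting from the second (positions 2nd, 4th, 6th, ...).
Applying that to "yombe" gives "ob".

ob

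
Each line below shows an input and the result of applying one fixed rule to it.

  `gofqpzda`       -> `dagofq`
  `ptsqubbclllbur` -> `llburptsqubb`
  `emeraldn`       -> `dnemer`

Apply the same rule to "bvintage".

Looking at the pairs, the operation is to swap the front and back halves of the string, then delete the first 2 characters.
On "bvintage": the first step gives "tagebvin", and the second then gives "gebvin".
(Check on "ptsqubbclllbur": → "clllburptsqubb" → "llburptsqubb" ✓)

gebvin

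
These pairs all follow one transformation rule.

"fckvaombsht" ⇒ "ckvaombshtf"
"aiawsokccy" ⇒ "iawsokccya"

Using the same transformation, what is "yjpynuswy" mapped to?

Each output is the input with this applied: move the first character to the end.
So "yjpynuswy" becomes "jpynuswyy".

jpynuswyy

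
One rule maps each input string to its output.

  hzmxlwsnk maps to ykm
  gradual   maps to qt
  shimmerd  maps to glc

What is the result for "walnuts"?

zt

What's happening: shift every letter 1 place backward in the alphabet (wrapping around), then keep one character in every 3, starting at position 2 (positions 2nd, 5th, 8th, ...).
On "walnuts": the first step gives "vzkmtsr", and the second then gives "zt".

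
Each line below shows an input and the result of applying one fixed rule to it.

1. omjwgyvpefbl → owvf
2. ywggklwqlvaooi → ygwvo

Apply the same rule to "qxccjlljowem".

Each output is the input with this applied: keep one character in every 3, starting at position 1 (positions 1st, 4th, 7th, ...).
On "qxccjlljowem" that produces "qclw".

qclw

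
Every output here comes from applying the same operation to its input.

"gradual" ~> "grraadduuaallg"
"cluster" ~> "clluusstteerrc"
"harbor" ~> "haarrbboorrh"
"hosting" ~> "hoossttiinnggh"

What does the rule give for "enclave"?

The rule is to double every character, then move the first character to the end.
For "enclave", step one produces "eennccllaavvee"; step two turns that into "ennccllaavveee".
(Check on "harbor": → "hhaarrbboorr" → "haarrbboorrh" ✓)

ennccllaavveee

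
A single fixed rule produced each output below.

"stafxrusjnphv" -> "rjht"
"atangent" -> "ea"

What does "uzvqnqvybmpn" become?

The pattern: move the first 3 characters to the end (rotate left by 3), then keep one character in every 3, starting at position 3 (positions 3rd, 6th, 9th, ...).
Starting from "uzvqnqvybmpn": after the first operation, "qnqvybmpnuzv"; after the second, "qbnv".

qbnv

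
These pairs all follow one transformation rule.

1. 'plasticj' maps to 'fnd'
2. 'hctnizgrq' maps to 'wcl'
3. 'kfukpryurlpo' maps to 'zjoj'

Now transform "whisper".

bj

The rule is to keep one character in every 3, starting at position 2 (positions 2nd, 5th, 8th, ...), then shift every letter 6 places backward in the alphabet (wrapping around).
For "whisper", step one produces "hp"; step two turns that into "bj".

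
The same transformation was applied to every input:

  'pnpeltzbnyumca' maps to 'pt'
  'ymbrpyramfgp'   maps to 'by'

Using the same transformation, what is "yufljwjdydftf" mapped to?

fw

In each case the input is transformed by: keep one character in every 3, starting at position 3 (positions 3rd, 6th, 9th, ...), then delete the last 2 characters.
Starting from "yufljwjdydftf": after the first operation, "fwyt"; after the second, "fw".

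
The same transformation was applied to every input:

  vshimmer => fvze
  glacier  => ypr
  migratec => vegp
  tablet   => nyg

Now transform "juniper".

The pattern: shift every letter 13 places forward in the alphabet (wrapping around) — i.e. ROT13, then keep every other character starting from the second (positions 2nd, 4th, 6th, ...).
Applying both steps to "juniper": "whavcre", then "hvr".
(Check on "vshimmer": → "ifuvzzre" → "fvze" ✓)

hvr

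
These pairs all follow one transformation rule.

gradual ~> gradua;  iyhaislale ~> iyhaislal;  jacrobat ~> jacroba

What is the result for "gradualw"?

The rule is to delete the last character.
So "gradualw" becomes "gradual".

gradual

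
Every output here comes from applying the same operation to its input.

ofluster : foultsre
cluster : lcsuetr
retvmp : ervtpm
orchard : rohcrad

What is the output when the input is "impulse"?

Rule — swap each adjacent pair of characters (1↔2, 3↔4, ...).
"impulse" → "miupsle".

miupsle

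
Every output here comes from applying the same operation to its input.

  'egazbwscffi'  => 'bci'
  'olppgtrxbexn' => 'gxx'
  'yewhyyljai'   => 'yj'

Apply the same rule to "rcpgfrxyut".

Looking at the pairs, the operation is to delete the first 3 characters, then keep one character in every 3, starting at position 2 (positions 2nd, 5th, 8th, ...).
Starting from "rcpgfrxyut": after the first operation, "gfrxyut"; after the second, "fy".

fy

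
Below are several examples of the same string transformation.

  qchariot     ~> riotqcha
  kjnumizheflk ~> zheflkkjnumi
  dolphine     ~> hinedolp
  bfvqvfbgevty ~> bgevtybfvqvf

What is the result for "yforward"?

The pattern: swap the front and back halves of the string.
On "yforward" that produces "wardyfor".

wardyfor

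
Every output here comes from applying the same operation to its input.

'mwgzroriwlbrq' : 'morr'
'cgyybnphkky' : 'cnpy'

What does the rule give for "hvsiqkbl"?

Rule — swap each adjacent pair of characters (1↔2, 3↔4, ...), then keep one character in every 3, starting at position 2 (positions 2nd, 5th, 8th, ...).
On "hvsiqkbl": the first step gives "vhiskqlb", and the second then gives "hkb".

hkb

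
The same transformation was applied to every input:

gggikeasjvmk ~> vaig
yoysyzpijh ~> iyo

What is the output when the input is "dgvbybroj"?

rbd

In each case the input is transformed by: reverse the string, then keep one character in every 3, starting at position 3 (positions 3rd, 6th, 9th, ...).
On "dgvbybroj": the first step gives "jorbybvgd", and the second then gives "rbd".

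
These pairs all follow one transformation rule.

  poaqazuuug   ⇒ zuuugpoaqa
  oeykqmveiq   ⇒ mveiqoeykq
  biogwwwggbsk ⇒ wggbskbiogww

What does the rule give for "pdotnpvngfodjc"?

ngfodjcpdotnpv

The transformation: swap the front and back halves of the string.
"pdotnpvngfodjc" → "ngfodjcpdotnpv".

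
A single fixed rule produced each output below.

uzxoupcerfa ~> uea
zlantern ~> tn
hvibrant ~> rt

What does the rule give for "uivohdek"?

The transformation: keep one character in every 3, starting at position 2 (positions 2nd, 5th, 8th, ...), then delete the first character.
Starting from "uivohdek": after the first operation, "ihk"; after the second, "hk".

hk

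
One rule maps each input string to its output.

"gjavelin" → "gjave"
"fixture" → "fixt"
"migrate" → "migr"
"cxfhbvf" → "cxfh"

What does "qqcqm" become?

The transformation: delete the last 3 characters.
Applying that to "qqcqm" gives "qq".

qq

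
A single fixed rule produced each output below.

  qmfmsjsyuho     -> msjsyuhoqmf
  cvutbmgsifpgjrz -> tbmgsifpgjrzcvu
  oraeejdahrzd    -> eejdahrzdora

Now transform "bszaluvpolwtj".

aluvpolwtjbsz

Rule — move the first 3 characters to the end (rotate left by 3).
On "bszaluvpolwtj" that produces "aluvpolwtjbsz".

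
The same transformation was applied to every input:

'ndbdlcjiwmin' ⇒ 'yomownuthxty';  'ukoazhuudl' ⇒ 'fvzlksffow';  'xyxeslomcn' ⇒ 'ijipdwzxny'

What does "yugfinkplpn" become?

Looking at the pairs, the operation is to shift every letter 11 places forward in the alphabet (wrapping around).
For "yugfinkplpn" the result is "jfrqtyvaway".

jfrqtyvaway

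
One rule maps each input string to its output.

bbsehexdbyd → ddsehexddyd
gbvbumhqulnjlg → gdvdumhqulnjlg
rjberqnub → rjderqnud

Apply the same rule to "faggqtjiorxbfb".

Each output is the input with this applied: replace every "b" with "d".
So "faggqtjiorxbfb" becomes "faggqtjiorxdfd".

faggqtjiorxdfd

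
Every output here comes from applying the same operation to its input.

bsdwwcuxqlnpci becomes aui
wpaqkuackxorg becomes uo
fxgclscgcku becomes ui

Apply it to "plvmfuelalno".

Each output is the input with this applied: shift every letter 3 places backward in the alphabet (wrapping around), then keep only the vowels.
So "plvmfuelalno" becomes "iii".

iii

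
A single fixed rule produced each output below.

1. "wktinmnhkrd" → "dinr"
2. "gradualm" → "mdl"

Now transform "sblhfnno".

The rule is to swap the first and last characters, then keep one character in every 3, starting at position 1 (positions 1st, 4th, 7th, ...).
"sblhfnno" → "oblhfnns" → "ohn".

ohn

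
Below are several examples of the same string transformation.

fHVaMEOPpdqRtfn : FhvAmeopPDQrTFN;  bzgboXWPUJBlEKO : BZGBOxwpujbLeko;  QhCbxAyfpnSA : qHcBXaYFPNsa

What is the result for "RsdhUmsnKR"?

rSDHuMSNkr

Each output is the input with this applied: flip the case of every letter.
Applying that to "RsdhUmsnKR" gives "rSDHuMSNkr".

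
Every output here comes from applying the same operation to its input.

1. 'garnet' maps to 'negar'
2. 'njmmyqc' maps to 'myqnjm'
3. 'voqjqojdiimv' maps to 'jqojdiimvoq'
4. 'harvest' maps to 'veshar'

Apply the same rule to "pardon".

dopar

Each output is the input with this applied: delete the last character, then move the first 3 characters to the end (rotate left by 3).
"pardon" → "dopar".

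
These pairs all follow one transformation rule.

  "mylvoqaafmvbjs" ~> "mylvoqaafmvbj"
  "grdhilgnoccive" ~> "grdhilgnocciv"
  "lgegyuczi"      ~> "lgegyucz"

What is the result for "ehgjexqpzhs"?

The rule is to delete the last character.
"ehgjexqpzhs" → "ehgjexqpzh".

ehgjexqpzh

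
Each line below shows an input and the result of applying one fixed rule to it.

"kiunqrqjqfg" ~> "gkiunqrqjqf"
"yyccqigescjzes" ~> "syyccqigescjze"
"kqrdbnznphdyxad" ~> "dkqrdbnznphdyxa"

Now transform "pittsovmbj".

jpittsovmb

Looking at the pairs, the operation is to move the last character to the front.
For "pittsovmbj" the result is "jpittsovmb".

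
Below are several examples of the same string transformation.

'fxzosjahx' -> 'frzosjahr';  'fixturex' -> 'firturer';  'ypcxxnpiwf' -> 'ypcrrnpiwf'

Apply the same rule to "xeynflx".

What's happening: replace every "x" with "r".
So "xeynflx" becomes "reynflr".

reynflr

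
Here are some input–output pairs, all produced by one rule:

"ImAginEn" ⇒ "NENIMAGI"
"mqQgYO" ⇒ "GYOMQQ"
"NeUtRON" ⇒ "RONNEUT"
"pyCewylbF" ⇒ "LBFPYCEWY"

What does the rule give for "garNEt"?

NETGAR

What's happening: move the last 3 characters to the front (rotate right by 3), then convert every letter to uppercase.
Applying both steps to "garNEt": "NEtgar", then "NETGAR".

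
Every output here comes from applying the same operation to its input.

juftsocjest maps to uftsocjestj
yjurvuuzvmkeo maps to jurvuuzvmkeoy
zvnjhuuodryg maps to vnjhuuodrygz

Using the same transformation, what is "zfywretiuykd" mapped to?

The rule is to move the first character to the end.
"zfywretiuykd" → "fywretiuykdz".

fywretiuykdz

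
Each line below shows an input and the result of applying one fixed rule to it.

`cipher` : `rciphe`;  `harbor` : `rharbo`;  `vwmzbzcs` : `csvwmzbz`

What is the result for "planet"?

The pattern: move the first 2 characters to the end (rotate left by 2), then swap the front and back halves of the string.
On "planet": the first step gives "anetpl", and the second then gives "tplane".

tplane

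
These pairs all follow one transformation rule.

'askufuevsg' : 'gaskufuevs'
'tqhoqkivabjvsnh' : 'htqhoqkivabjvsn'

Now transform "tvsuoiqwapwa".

The transformation: move the last character to the front.
"tvsuoiqwapwa" → "atvsuoiqwapw".

atvsuoiqwapw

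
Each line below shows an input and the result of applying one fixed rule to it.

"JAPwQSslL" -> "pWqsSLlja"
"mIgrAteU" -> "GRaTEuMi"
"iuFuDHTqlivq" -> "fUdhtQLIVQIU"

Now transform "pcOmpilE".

oMPILePC

The transformation: flip the case of every letter, then move the first 2 characters to the end (rotate left by 2).
Applying both steps to "pcOmpilE": "PCoMPILe", then "oMPILePC".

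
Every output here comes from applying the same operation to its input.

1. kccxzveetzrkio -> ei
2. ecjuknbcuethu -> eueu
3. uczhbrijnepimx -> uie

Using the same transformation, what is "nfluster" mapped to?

The pattern: keep one character in every 3, starting at position 1 (positions 1st, 4th, 7th, ...), then keep only the vowels.
Starting from "nfluster": after the first operation, "nue"; after the second, "ue".
(Check on "uczhbrijnepimx": → "uhiem" → "uie" ✓)

ue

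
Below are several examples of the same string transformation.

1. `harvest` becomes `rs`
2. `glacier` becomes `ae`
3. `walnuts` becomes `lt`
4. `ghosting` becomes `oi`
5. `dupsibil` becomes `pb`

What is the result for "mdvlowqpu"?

vwu

Rule — keep one character in every 3, starting at position 3 (positions 3rd, 6th, 9th, ...).
On "mdvlowqpu" that produces "vwu".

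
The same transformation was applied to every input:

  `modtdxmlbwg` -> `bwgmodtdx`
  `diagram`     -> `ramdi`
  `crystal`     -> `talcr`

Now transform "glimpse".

psegl

The pattern: move the last 3 characters to the front (rotate right by 3), then delete the last 2 characters.
On "glimpse": the first step gives "pseglim", and the second then gives "psegl".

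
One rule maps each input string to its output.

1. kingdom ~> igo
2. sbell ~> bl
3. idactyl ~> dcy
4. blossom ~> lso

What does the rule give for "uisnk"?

in

Looking at the pairs, the operation is to keep every other character starting from the second (positions 2nd, 4th, 6th, ...).
Doing the same to "uisnk": "in".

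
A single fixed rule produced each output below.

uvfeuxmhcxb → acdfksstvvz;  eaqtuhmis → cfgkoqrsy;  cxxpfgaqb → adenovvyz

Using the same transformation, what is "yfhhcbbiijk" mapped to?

adffgghiwzz

The rule is to shift every letter 2 places backward in the alphabet (wrapping around), then sort the characters into alphabetical order.
For "yfhhcbbiijk", step one produces "wdffazzgghi"; step two turns that into "adffgghiwzz".
(Check on "eaqtuhmis": → "cyorsfkgq" → "cfgkoqrsy" ✓)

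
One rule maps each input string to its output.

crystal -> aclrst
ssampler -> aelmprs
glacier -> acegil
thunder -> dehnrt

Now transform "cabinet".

The transformation: sort the characters into alphabetical order, then delete the last character.
Applying both steps to "cabinet": "abceint", then "abcein".

abcein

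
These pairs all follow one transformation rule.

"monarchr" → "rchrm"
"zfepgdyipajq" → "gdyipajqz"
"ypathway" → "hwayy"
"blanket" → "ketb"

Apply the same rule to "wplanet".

Looking at the pairs, the operation is to move the first character to the end, then delete the first 3 characters.
"wplanet" → "planetw" → "netw".

netw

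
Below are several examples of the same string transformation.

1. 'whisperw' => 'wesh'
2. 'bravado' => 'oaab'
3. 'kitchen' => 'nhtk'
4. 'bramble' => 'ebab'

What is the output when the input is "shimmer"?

rmis

The rule is to reverse the string, then keep every other character starting from the first (positions 1st, 3rd, 5th, ...).
"shimmer" → "remmihs" → "rmis".
(Check on "whisperw": → "wrepsihw" → "wesh" ✓)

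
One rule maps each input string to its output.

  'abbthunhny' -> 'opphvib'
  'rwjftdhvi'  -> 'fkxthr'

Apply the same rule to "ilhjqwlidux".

wzvxekzw

What's happening: shift every letter 12 places backward in the alphabet (wrapping around), then delete the last 3 characters.
On "ilhjqwlidux": the first step gives "wzvxekzwril", and the second then gives "wzvxekzw".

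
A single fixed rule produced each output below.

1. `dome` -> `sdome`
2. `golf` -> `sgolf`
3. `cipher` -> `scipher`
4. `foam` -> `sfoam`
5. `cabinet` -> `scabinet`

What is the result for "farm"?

sfarm

In each case the input is transformed by: prepend "s".
For "farm" the result is "sfarm".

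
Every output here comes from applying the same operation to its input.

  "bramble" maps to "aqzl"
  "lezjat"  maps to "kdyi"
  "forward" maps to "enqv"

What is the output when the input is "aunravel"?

ztmq

Rule — shift every letter 1 place backward in the alphabet (wrapping around), then keep only the first 4 characters.
Applying both steps to "aunravel": "ztmqzudk", then "ztmq".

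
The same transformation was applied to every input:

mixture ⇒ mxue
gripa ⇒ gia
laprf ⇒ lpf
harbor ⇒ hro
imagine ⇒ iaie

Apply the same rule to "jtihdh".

Looking at the pairs, the operation is to keep every other character starting from the first (positions 1st, 3rd, 5th, ...).
For "jtihdh" the result is "jid".

jid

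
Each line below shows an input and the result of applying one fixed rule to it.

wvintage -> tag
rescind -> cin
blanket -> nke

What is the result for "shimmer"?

mme

The rule is to move the last character to the front, then keep only the last 3 characters.
On "shimmer" that produces "mme".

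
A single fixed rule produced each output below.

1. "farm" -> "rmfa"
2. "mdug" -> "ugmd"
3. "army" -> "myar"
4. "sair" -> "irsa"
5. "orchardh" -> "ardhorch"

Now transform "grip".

The pattern: swap the front and back halves of the string.
So "grip" becomes "ipgr".

ipgr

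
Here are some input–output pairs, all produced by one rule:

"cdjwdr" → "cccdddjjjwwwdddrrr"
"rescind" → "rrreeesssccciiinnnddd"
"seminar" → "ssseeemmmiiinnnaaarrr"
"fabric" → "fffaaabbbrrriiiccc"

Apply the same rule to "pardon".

What's happening: repeat every character 3 times.
So "pardon" becomes "pppaaarrrdddooonnn".

pppaaarrrdddooonnn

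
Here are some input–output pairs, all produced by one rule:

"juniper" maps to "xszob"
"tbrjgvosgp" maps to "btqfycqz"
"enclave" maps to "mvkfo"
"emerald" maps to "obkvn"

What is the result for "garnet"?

bxod

The pattern: shift every letter 10 places forward in the alphabet (wrapping around), then delete the first 2 characters.
Applying both steps to "garnet": "qkbxod", then "bxod".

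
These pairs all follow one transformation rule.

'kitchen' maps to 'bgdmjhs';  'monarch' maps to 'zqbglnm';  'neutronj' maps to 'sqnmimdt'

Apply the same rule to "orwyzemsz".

xydlrynqv

Each output is the input with this applied: shift every letter 1 place backward in the alphabet (wrapping around), then move the first 3 characters to the end (rotate left by 3).
On "orwyzemsz": the first step gives "nqvxydlry", and the second then gives "xydlrynqv".
(Check on "kitchen": → "jhsbgdm" → "bgdmjhs" ✓)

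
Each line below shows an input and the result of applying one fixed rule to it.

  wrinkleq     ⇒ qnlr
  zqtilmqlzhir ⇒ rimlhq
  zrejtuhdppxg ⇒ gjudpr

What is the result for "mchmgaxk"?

The pattern: keep every other character starting from the second (positions 2nd, 4th, 6th, ...), then swap the first and last characters.
Working it through for "mchmgaxk": intermediate "cmak", final "kmac".

kmac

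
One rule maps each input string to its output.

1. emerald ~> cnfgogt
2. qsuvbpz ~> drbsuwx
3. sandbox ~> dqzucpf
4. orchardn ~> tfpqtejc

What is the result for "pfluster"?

vgtrhnwu

The rule is to move the last 3 characters to the front (rotate right by 3), then shift every letter 2 places forward in the alphabet (wrapping around).
For "pfluster", step one produces "terpflus"; step two turns that into "vgtrhnwu".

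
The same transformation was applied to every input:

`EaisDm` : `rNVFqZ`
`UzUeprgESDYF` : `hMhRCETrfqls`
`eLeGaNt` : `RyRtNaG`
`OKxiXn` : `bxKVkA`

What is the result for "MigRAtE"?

zVTenGr

Rule — shift every letter 13 places forward in the alphabet (wrapping around) — i.e. ROT13, then flip the case of every letter.
For "MigRAtE", step one produces "ZvtENgR"; step two turns that into "zVTenGr".
(Check on "EaisDm": → "RnvfQz" → "rNVFqZ" ✓)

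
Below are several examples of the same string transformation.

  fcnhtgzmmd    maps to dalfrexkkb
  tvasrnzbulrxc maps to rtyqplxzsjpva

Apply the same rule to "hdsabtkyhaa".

fbqyzriwfyy

In each case the input is transformed by: shift every letter 2 places backward in the alphabet (wrapping around).
Doing the same to "hdsabtkyhaa": "fbqyzriwfyy".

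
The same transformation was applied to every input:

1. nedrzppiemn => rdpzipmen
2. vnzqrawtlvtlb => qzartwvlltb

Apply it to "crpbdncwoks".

bpndwckos

The pattern: delete the first 2 characters, then swap each adjacent pair of characters (1↔2, 3↔4, ...).
For "crpbdncwoks", step one produces "pbdncwoks"; step two turns that into "bpndwckos".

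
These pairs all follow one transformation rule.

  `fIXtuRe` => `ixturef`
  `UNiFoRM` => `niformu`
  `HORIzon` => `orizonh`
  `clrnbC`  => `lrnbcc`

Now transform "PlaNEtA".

lanetap

Looking at the pairs, the operation is to move the first character to the end, then convert every letter to lowercase.
Applying both steps to "PlaNEtA": "laNEtAP", then "lanetap".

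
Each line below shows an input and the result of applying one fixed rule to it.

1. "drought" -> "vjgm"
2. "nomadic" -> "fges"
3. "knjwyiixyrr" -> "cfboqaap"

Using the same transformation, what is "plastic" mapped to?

hdsk

Each output is the input with this applied: delete the last 3 characters, then shift every letter 8 places backward in the alphabet (wrapping around).
For "plastic", step one produces "plas"; step two turns that into "hdsk".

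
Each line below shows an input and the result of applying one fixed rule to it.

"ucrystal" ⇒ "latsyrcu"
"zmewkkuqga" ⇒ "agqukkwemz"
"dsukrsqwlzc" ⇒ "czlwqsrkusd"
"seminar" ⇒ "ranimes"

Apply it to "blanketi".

The rule is to reverse the string.
"blanketi" → "iteknalb".

iteknalb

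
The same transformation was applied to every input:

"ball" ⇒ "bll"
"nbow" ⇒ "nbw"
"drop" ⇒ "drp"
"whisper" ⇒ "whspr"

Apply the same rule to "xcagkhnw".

What's happening: remove every vowel.
On "xcagkhnw" that produces "xcgkhnw".

xcgkhnw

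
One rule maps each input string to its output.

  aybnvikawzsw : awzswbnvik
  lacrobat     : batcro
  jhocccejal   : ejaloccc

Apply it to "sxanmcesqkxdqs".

qkxdqsanmces

The pattern: delete the first 2 characters, then swap the front and back halves of the string.
Starting from "sxanmcesqkxdqs": after the first operation, "anmcesqkxdqs"; after the second, "qkxdqsanmces".
(Check on "aybnvikawzsw": → "bnvikawzsw" → "awzswbnvik" ✓)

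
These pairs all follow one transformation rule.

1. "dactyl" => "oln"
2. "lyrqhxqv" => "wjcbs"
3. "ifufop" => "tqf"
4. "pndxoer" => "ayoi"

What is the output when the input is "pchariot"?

Rule — shift every letter 11 places forward in the alphabet (wrapping around), then delete the last 3 characters.
On "pchariot": the first step gives "anslctze", and the second then gives "anslc".

anslc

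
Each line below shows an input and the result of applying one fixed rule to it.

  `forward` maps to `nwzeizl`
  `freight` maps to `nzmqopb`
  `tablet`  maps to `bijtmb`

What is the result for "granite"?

The pattern: shift every letter 8 places forward in the alphabet (wrapping around).
"granite" → "ozivqbm".

ozivqbm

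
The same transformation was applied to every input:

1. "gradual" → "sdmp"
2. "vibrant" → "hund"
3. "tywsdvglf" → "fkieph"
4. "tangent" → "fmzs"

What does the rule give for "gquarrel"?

What's happening: shift every letter 12 places forward in the alphabet (wrapping around), then delete the last 3 characters.
Starting from "gquarrel": after the first operation, "scgmddqx"; after the second, "scgmd".
(Check on "tywsdvglf": → "fkiephsxr" → "fkieph" ✓)

scgmd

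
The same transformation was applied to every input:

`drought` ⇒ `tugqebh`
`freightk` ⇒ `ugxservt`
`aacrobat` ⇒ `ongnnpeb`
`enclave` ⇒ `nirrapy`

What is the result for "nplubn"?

What's happening: shift every letter 13 places forward in the alphabet (wrapping around) — i.e. ROT13, then move the last 3 characters to the front (rotate right by 3).
For "nplubn", step one produces "acyhoa"; step two turns that into "hoaacy".

hoaacy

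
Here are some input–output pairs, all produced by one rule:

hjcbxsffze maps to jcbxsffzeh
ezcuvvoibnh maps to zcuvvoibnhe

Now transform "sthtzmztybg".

Rule — move the first character to the end.
So "sthtzmztybg" becomes "thtzmztybgs".

thtzmztybgs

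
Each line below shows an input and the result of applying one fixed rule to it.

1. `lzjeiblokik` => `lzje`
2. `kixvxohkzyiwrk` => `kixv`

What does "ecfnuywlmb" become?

The pattern: keep only the first 4 characters.
So "ecfnuywlmb" becomes "ecfn".

ecfn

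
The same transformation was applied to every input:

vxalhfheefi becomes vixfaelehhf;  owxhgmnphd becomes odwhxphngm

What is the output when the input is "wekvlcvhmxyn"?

wneykxvmlhcv

Looking at the pairs, the operation is to take characters alternately from the front and the back (1st, last, 2nd, 2nd-last, ...).
So "wekvlcvhmxyn" becomes "wneykxvmlhcv".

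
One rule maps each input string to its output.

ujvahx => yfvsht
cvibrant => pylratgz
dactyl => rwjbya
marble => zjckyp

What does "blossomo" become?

qmkmzjmq

In each case the input is transformed by: shift every letter 2 places backward in the alphabet (wrapping around), then swap the front and back halves of the string.
On "blossomo": the first step gives "zjmqqmkm", and the second then gives "qmkmzjmq".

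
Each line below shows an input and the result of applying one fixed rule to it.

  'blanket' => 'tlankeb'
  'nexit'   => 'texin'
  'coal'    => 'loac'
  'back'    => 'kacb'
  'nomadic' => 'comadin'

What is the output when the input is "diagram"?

miagrad

Each output is the input with this applied: swap the first and last characters.
On "diagram" that produces "miagrad".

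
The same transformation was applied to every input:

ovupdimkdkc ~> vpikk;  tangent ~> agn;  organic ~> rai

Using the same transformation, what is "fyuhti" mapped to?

yhi

Rule — keep every other character starting from the second (positions 2nd, 4th, 6th, ...).
On "fyuhti" that produces "yhi".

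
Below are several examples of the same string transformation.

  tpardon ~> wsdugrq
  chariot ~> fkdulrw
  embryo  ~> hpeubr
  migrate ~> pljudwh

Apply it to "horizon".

Rule — shift every letter 3 places forward in the alphabet (wrapping around).
"horizon" → "krulcrq".

krulcrq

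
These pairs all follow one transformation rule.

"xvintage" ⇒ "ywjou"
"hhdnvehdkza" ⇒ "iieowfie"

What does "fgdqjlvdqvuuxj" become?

What's happening: shift every letter 1 place forward in the alphabet (wrapping around), then delete the last 3 characters.
On "fgdqjlvdqvuuxj": the first step gives "gherkmwerwvvyk", and the second then gives "gherkmwerwv".

gherkmwerwv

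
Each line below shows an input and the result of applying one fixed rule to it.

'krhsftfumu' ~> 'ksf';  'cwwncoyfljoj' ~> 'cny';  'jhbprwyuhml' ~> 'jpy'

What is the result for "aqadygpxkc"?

adp

Looking at the pairs, the operation is to delete the last 3 characters, then keep one character in every 3, starting at position 1 (positions 1st, 4th, 7th, ...).
Starting from "aqadygpxkc": after the first operation, "aqadygp"; after the second, "adp".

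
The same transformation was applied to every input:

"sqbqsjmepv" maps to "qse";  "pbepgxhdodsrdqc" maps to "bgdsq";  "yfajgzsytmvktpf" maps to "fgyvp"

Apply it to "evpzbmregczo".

The pattern: keep one character in every 3, starting at position 2 (positions 2nd, 5th, 8th, ...).
So "evpzbmregczo" becomes "vbez".

vbez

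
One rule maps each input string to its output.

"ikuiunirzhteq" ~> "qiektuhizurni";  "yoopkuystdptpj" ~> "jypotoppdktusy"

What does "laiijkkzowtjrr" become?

rlrajitiwjokzk

What's happening: take characters alternately from the front and the back (1st, last, 2nd, 2nd-last, ...), then swap each adjacent pair of characters (1↔2, 3↔4, ...).
So "laiijkkzowtjrr" becomes "rlrajitiwjokzk".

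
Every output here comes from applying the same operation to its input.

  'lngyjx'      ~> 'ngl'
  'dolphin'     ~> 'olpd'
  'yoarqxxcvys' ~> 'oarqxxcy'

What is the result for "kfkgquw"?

Rule — delete the last 3 characters, then move the first character to the end.
"kfkgquw" → "kfkg" → "fkgk".
(Check on "lngyjx": → "lng" → "ngl" ✓)

fkgk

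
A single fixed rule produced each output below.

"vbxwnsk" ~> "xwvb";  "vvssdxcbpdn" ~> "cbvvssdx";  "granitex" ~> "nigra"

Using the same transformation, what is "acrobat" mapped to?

The pattern: delete the last 3 characters, then move the last 2 characters to the front (rotate right by 2).
For "acrobat", step one produces "acro"; step two turns that into "roac".

roac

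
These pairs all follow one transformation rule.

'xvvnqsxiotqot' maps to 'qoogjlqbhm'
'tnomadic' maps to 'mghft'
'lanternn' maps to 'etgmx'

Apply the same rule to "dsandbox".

wltgw

The transformation: delete the last 3 characters, then shift every letter 7 places backward in the alphabet (wrapping around).
"dsandbox" → "wltgw".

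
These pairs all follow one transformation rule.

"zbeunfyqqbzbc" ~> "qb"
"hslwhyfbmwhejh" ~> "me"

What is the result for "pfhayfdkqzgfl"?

qf

What's happening: keep one character in every 3, starting at position 3 (positions 3rd, 6th, 9th, ...), then keep only the last 2 characters.
"pfhayfdkqzgfl" → "hfqf" → "qf".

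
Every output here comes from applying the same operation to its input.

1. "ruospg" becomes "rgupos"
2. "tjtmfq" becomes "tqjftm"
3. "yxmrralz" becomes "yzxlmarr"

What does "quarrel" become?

The rule is to take characters alternately from the front and the back (1st, last, 2nd, 2nd-last, ...).
"quarrel" → "qluearr".

qluearr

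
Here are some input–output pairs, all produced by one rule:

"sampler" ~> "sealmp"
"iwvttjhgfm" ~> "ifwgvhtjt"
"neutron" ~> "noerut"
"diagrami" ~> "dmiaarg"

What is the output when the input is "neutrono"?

nneourt

What's happening: delete the last character, then take characters alternately from the front and the back (1st, last, 2nd, 2nd-last, ...).
For "neutrono", step one produces "neutron"; step two turns that into "nneourt".
(Check on "diagrami": → "diagram" → "dmiaarg" ✓)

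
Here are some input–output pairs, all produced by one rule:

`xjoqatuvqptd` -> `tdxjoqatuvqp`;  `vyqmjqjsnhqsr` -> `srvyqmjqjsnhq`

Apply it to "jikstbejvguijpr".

The rule is to move the last 2 characters to the front (rotate right by 2).
Applying that to "jikstbejvguijpr" gives "prjikstbejvguij".

prjikstbejvguij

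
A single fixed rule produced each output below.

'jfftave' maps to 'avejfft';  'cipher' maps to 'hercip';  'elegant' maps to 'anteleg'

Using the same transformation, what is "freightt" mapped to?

Each output is the input with this applied: move the last 3 characters to the front (rotate right by 3).
Doing the same to "freightt": "httfreig".

httfreig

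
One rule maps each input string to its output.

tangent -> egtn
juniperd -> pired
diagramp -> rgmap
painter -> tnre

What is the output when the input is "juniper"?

pire

The pattern: delete the first 3 characters, then swap each adjacent pair of characters (1↔2, 3↔4, ...).
Doing the same to "juniper": "pire".
(Check on "juniperd": → "iperd" → "pired" ✓)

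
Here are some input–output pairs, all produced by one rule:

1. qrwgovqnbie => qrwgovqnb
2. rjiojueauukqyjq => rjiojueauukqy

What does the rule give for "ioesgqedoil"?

ioesgqedo

What's happening: delete the last 2 characters.
So "ioesgqedoil" becomes "ioesgqedo".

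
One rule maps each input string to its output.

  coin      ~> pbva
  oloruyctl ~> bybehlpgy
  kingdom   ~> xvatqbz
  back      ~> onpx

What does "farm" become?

In each case the input is transformed by: shift every letter 13 places forward in the alphabet (wrapping around) — i.e. ROT13.
Applying that to "farm" gives "snez".

snez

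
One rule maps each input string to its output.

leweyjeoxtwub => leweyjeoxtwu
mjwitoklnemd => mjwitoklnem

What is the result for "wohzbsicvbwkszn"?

In each case the input is transformed by: delete the last character.
Applying that to "wohzbsicvbwkszn" gives "wohzbsicvbwksz".

wohzbsicvbwksz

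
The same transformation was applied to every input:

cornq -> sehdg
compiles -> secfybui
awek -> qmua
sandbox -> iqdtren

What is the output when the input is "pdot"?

Rule — shift every letter 10 places backward in the alphabet (wrapping around).
Applying that to "pdot" gives "ftej".

ftej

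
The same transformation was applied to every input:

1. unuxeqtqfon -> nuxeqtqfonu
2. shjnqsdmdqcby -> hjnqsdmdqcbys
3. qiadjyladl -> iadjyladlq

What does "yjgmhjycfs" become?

jgmhjycfsy

Rule — move the first character to the end.
For "yjgmhjycfs" the result is "jgmhjycfsy".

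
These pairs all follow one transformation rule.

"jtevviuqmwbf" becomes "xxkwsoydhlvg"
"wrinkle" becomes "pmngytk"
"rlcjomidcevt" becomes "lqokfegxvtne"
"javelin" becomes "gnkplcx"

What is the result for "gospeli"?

Rule — shift every letter 2 places forward in the alphabet (wrapping around), then move the first 3 characters to the end (rotate left by 3).
For "gospeli" the result is "rgnkiqu".
(Check on "javelin": → "lcxgnkp" → "gnkplcx" ✓)

rgnkiqu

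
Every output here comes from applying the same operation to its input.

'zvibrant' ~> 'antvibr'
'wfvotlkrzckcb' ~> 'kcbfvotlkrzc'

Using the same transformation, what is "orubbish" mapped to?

The rule is to delete the first character, then move the last 3 characters to the front (rotate right by 3).
For "orubbish", step one produces "rubbish"; step two turns that into "ishrubb".

ishrubb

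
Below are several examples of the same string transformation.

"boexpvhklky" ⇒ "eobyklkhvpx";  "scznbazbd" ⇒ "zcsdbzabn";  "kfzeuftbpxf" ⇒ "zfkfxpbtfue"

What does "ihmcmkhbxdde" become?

mhieddxbhkmc

Rule — move the first 3 characters to the end (rotate left by 3), then reverse the string.
Working it through for "ihmcmkhbxdde": intermediate "cmkhbxddeihm", final "mhieddxbhkmc".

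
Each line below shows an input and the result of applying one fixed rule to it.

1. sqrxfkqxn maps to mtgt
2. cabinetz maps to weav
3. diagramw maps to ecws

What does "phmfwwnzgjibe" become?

dbsvfx

Each output is the input with this applied: shift every letter 4 places backward in the alphabet (wrapping around), then keep every other character starting from the second (positions 2nd, 4th, 6th, ...).
"phmfwwnzgjibe" → "ldibssjvcfexa" → "dbsvfx".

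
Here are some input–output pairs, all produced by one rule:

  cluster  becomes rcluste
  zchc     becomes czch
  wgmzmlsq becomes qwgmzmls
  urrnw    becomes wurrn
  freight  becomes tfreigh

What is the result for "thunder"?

What's happening: move the last character to the front.
"thunder" → "rthunde".

rthunde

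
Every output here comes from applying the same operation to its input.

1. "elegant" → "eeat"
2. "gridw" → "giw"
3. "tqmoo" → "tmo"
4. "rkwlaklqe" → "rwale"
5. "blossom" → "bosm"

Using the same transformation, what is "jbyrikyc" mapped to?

jyiy

The rule is to keep every other character starting from the first (positions 1st, 3rd, 5th, ...).
On "jbyrikyc" that produces "jyiy".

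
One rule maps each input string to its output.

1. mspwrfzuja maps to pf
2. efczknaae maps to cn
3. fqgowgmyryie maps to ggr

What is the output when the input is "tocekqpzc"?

The rule is to delete the last 2 characters, then keep one character in every 3, starting at position 3 (positions 3rd, 6th, 9th, ...).
"tocekqpzc" → "tocekqp" → "cq".

cq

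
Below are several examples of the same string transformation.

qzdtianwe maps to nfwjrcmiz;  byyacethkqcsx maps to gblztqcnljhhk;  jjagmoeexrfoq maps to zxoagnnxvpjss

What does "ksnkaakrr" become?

aatjjtwbt

Rule — reverse the string, then shift every letter 9 places forward in the alphabet (wrapping around).
"ksnkaakrr" → "aatjjtwbt".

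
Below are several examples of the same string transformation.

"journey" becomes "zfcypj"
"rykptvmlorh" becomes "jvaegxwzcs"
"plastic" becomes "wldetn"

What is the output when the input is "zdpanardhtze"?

oalylcosekp

Each output is the input with this applied: shift every letter 11 places forward in the alphabet (wrapping around), then delete the first character.
For "zdpanardhtze", step one produces "koalylcosekp"; step two turns that into "oalylcosekp".
(Check on "rykptvmlorh": → "cjvaegxwzcs" → "jvaegxwzcs" ✓)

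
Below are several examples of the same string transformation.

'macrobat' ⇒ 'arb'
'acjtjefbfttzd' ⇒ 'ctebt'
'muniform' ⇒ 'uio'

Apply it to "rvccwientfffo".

Looking at the pairs, the operation is to keep every other character starting from the second (positions 2nd, 4th, 6th, ...), then delete the last character.
Starting from "rvccwientfffo": after the first operation, "vcinff"; after the second, "vcinf".

vcinf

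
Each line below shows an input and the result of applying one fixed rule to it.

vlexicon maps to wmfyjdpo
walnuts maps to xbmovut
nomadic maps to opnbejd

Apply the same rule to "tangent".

ubohfou

What's happening: shift every letter 1 place forward in the alphabet (wrapping around).
For "tangent" the result is "ubohfou".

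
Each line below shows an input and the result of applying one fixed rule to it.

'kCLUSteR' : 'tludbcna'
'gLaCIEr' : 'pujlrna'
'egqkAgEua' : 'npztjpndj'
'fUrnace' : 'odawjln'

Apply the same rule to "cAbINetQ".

ljkrwncz

Looking at the pairs, the operation is to shift every letter 9 places forward in the alphabet (wrapping around), then convert every letter to lowercase.
Working it through for "cAbINetQ": intermediate "lJkRWncZ", final "ljkrwncz".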